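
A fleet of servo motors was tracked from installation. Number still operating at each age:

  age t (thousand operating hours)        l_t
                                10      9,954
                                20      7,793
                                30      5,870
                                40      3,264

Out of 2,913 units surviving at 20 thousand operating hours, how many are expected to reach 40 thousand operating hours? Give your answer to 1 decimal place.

1220.1

The relevant probability is 3,264/7,793 = 0.418837.
Expected number = 2,913 × 0.418837 = 1220.1.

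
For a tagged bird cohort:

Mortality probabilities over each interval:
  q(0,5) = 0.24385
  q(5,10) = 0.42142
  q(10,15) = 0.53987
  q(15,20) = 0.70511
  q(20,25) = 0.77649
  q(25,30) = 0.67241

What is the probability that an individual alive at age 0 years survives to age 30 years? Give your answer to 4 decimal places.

0.0043

P(survive 0→30) = (1 − 0.24385) × (1 − 0.42142) × (1 − 0.53987) × (1 − 0.70511) × (1 − 0.77649) × (1 − 0.67241).
= 0.75615 × 0.57858 × 0.46013 × 0.29489 × 0.22351 × 0.32759 = 0.004346.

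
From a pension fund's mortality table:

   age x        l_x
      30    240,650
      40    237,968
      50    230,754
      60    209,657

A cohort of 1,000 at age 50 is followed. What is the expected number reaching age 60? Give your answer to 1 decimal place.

The relevant probability is 209,657/230,754 = 0.908574.
Expected number = 1,000 × 0.908574 = 908.6.

908.6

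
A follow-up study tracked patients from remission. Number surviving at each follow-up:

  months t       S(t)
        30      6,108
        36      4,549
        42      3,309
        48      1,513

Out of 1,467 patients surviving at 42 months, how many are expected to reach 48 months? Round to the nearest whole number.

671

The relevant probability is 1,513/3,309 = 0.457238.
Expected number = 1,467 × 0.457238 = 671.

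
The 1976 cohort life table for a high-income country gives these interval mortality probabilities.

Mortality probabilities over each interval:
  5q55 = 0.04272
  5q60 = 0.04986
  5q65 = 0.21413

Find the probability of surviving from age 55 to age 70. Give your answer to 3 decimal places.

Chaining the interval survival probabilities: (1 − 0.04272) × (1 − 0.04986) × (1 − 0.21413).
= 0.95728 × 0.95014 × 0.78587 = 0.714788.

0.715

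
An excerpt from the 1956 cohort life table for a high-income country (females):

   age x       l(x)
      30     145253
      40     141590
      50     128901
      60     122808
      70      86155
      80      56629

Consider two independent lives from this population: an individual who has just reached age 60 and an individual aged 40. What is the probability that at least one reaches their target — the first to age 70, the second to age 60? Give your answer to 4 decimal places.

p₁ = l(70)/l(60) = 86155/122808 = 0.701542; p₂ = l(60)/l(40) = 122808/141590 = 0.867349.
P(at least one) = 1 − (1−p₁)(1−p₂) = 1 − 0.298458 × 0.132651 = 0.960409.

0.9604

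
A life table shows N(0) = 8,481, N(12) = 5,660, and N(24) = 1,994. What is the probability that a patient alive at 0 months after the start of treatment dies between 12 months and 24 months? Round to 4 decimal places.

0.4323

This is the probability of reaching 12 but not 24, conditional on being alive at 0: (N(12) − N(24)) / N(0).
= (5,660 − 1,994) / 8,481 = 3,666 / 8,481 = 0.432260.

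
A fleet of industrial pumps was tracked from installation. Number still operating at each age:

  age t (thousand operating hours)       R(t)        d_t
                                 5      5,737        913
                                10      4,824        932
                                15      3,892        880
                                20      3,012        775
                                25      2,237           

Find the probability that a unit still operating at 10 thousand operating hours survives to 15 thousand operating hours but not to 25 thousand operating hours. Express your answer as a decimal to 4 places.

This is the probability of reaching 15 but not 25, conditional on being operational at 10: (R(15) − R(25)) / R(10).
= (3,892 − 2,237) / 4,824 = 1,655 / 4,824 = 0.343076.

0.3431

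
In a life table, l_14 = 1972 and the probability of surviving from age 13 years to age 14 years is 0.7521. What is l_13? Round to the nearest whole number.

2622

l_13 = l_14 / p = 1972 / 0.7521 = 2622.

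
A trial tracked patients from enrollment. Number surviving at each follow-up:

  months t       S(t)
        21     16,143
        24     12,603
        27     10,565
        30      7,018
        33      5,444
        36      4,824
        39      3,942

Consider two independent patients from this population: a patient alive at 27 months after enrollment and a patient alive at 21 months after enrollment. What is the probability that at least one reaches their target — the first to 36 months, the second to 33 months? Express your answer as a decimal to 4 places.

p₁ = S(36)/S(27) = 4,824/10,565 = 0.456602; p₂ = S(33)/S(21) = 5,444/16,143 = 0.337236.
P(at least one) = 1 − (1−p₁)(1−p₂) = 1 − 0.543398 × 0.662764 = 0.639855.

0.6399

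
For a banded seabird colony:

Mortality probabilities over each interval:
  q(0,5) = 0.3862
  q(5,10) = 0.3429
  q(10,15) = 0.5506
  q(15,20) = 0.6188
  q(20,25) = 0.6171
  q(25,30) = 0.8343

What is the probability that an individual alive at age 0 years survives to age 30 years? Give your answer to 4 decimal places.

Chaining the interval survival probabilities: (1 − 0.3862) × (1 − 0.3429) × (1 − 0.5506) × (1 − 0.6188) × (1 − 0.6171) × (1 − 0.8343).
= 0.6138 × 0.6571 × 0.4494 × 0.3812 × 0.3829 × 0.1657 = 0.004384.

0.0044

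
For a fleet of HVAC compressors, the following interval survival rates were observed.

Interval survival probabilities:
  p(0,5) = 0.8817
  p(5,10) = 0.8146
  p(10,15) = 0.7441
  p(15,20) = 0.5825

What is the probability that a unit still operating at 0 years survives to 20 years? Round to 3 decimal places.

Survival from 0 to 20 is the product of surviving each interval: 0.8817 × 0.8146 × 0.7441 × 0.5825.
= 0.311310.

0.311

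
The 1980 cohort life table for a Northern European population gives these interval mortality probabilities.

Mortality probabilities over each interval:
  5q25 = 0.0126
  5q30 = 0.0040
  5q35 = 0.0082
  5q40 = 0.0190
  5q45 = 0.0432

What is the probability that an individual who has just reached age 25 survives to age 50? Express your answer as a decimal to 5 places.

25p25 = (1 − 0.0126) × (1 − 0.0040) × (1 − 0.0082) × (1 − 0.0190) × (1 − 0.0432).
= 0.9874 × 0.9960 × 0.9918 × 0.9810 × 0.9568 = 0.915518.

0.91552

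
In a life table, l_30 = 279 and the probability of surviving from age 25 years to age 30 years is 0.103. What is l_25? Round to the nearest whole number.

l_25 = l_30 / p = 279 / 0.103 = 2709.

2709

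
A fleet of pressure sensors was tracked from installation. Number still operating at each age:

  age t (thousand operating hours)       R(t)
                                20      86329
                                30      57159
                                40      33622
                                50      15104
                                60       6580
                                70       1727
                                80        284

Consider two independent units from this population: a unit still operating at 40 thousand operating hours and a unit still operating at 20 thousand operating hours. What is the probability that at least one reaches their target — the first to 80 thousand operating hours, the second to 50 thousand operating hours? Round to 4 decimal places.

0.1819

p₁ = R(80)/R(40) = 284/33622 = 0.008447; p₂ = R(50)/R(20) = 15104/86329 = 0.174959.
P(at least one) = 1 − (1−p₁)(1−p₂) = 1 − 0.991553 × 0.825041 = 0.181928.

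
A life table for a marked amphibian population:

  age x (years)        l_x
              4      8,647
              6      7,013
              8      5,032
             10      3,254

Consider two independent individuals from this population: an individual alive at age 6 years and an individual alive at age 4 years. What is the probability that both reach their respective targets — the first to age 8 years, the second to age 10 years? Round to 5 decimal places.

p₁ = l_8/l_6 = 5,032/7,013 = 0.717525; p₂ = l_10/l_4 = 3,254/8,647 = 0.376315.
P(both) = p₁ × p₂ = 0.717525 × 0.376315 = 0.270015.

0.27002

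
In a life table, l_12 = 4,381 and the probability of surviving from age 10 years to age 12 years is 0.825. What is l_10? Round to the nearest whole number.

5310

l_10 = l_12 / p = 4,381 / 0.825 = 5310.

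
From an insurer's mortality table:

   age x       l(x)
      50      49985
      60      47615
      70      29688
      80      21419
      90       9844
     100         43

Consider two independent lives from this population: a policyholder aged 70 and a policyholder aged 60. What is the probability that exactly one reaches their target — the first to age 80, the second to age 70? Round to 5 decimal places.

p₁ = l(80)/l(70) = 21419/29688 = 0.721470; p₂ = l(70)/l(60) = 29688/47615 = 0.623501.
P(exactly one) = p₁(1−p₂) + (1−p₁)p₂ = 0.271633 + 0.173664 = 0.445296.

0.44530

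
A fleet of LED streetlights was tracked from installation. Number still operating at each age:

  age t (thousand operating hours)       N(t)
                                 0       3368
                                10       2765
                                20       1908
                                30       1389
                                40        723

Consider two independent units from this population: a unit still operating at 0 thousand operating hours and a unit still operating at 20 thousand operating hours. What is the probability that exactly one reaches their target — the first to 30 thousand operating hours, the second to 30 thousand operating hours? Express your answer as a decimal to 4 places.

0.5399

p₁ = N(30)/N(0) = 1389/3368 = 0.412411; p₂ = N(30)/N(20) = 1389/1908 = 0.727987.
P(exactly one) = p₁(1−p₂) + (1−p₁)p₂ = 0.112181 + 0.427757 = 0.539938.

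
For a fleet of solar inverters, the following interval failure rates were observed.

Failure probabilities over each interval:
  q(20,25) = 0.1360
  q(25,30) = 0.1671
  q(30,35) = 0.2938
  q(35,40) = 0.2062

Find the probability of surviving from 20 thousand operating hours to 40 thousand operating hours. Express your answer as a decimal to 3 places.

0.403

The overall survival probability is (1 − 0.1360) × (1 − 0.1671) × (1 − 0.2938) × (1 − 0.2062).
= 0.8640 × 0.8329 × 0.7062 × 0.7938 = 0.403409.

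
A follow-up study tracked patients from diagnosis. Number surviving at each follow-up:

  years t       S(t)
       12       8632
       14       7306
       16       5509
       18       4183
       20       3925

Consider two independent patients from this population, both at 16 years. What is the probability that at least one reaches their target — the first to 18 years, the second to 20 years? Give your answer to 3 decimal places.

0.931

p₁ = S(18)/S(16) = 4183/5509 = 0.759303; p₂ = S(20)/S(16) = 3925/5509 = 0.712471.
P(at least one) = 1 − (1−p₁)(1−p₂) = 1 − 0.240697 × 0.287529 = 0.930793.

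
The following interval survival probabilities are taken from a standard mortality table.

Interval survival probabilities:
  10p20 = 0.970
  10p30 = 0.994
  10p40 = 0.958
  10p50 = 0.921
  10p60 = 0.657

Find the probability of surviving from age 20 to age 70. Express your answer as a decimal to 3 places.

The overall survival probability is 0.970 × 0.994 × 0.958 × 0.921 × 0.657.
= 0.558919.

0.559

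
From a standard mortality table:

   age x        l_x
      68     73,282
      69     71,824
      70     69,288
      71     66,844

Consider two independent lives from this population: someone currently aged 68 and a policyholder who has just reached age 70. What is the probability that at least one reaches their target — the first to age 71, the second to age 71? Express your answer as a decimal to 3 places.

p₁ = l_71/l_68 = 66,844/73,282 = 0.912148; p₂ = l_71/l_70 = 66,844/69,288 = 0.964727.
P(at least one) = 1 − (1−p₁)(1−p₂) = 1 − 0.087852 × 0.035273 = 0.996901.

0.997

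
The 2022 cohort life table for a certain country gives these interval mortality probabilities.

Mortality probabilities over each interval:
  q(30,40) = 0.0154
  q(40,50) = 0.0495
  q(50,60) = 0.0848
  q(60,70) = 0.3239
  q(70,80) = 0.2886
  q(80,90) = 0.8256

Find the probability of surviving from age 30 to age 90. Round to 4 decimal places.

0.0718

The overall survival probability is (1 − 0.0154) × (1 − 0.0495) × (1 − 0.0848) × (1 − 0.3239) × (1 − 0.2886) × (1 − 0.8256).
= 0.9846 × 0.9505 × 0.9152 × 0.6761 × 0.7114 × 0.1744 = 0.071845.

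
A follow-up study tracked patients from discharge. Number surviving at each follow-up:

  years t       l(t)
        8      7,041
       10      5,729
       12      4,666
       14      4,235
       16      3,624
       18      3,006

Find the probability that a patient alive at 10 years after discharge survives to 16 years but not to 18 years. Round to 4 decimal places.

This is the probability of reaching 16 but not 18, conditional on being alive at 10: (l(16) − l(18)) / l(10).
= (3,624 − 3,006) / 5,729 = 618 / 5,729 = 0.107872.

0.1079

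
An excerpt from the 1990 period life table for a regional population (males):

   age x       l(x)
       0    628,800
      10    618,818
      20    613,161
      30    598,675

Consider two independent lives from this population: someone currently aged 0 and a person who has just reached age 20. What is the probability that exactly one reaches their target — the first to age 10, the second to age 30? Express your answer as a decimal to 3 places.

p₁ = l(10)/l(0) = 618,818/628,800 = 0.984125; p₂ = l(30)/l(20) = 598,675/613,161 = 0.976375.
P(exactly one) = p₁(1−p₂) + (1−p₁)p₂ = 0.023250 + 0.015500 = 0.038750.

0.039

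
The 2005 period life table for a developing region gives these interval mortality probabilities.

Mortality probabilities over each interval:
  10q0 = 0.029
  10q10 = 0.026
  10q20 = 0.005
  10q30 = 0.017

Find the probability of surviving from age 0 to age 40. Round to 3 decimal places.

0.925

40p0 = (1 − 0.029) × (1 − 0.026) × (1 − 0.005) × (1 − 0.017).
= 0.971 × 0.974 × 0.995 × 0.983 = 0.925028.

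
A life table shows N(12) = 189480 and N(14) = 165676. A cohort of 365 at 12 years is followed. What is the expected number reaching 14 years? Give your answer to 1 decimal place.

319.1

The relevant probability is 165676/189480 = 0.874372.
Expected number = 365 × 0.874372 = 319.1.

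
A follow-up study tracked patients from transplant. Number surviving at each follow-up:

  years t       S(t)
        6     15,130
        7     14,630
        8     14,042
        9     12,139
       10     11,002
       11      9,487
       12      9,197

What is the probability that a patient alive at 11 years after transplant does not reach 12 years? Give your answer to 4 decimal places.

P(die before 12 | alive at 11) = 1 − S(12)/S(11) = 1 − 9,197/9,487 = (290)/9,487 = 0.030568.

0.0306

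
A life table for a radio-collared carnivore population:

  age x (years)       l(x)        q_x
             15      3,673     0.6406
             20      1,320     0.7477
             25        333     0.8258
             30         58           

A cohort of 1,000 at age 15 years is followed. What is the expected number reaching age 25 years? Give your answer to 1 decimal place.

90.7

The relevant probability is 333/3,673 = 0.090662.
Expected number = 1,000 × 0.090662 = 90.7.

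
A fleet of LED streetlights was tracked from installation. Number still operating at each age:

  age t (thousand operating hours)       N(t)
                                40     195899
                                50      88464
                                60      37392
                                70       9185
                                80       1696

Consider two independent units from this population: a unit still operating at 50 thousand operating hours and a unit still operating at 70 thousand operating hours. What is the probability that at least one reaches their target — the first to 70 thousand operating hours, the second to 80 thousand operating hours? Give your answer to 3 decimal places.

p₁ = N(70)/N(50) = 9185/88464 = 0.103828; p₂ = N(80)/N(70) = 1696/9185 = 0.184649.
P(at least one) = 1 − (1−p₁)(1−p₂) = 1 − 0.896172 × 0.815351 = 0.269305.

0.269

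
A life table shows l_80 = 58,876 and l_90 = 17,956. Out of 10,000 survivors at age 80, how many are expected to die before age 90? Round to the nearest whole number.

The relevant probability is 1 − 17,956/58,876 = 0.695020.
Expected number = 10,000 × 0.695020 = 6950.

6950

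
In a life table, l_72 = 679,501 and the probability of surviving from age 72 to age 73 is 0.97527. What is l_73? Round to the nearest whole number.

l_73 = l_72 × p = 679,501 × 0.97527 = 662697.

662697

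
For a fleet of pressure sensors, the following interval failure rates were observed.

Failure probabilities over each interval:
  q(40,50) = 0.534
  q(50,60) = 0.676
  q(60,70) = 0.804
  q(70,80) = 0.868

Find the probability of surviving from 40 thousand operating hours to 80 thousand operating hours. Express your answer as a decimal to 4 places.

0.0039

The overall survival probability is (1 − 0.534) × (1 − 0.676) × (1 − 0.804) × (1 − 0.868).
= 0.466 × 0.324 × 0.196 × 0.132 = 0.003906.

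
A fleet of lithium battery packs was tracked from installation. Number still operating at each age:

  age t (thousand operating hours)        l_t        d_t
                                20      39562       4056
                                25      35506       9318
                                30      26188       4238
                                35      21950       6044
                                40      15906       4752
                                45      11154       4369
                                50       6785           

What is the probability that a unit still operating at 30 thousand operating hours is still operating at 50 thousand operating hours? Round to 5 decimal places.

The conditional survival probability is l_50/l_30 = 6785/26188 = 0.259088.

0.25909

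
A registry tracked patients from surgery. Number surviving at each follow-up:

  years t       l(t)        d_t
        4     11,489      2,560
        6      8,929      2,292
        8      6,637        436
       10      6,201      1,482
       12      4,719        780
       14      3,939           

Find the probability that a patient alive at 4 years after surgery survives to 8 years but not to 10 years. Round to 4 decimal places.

0.0379

This is the probability of reaching 8 but not 10, conditional on being alive at 4: (l(8) − l(10)) / l(4).
= (6,637 − 6,201) / 11,489 = 436 / 11,489 = 0.037949.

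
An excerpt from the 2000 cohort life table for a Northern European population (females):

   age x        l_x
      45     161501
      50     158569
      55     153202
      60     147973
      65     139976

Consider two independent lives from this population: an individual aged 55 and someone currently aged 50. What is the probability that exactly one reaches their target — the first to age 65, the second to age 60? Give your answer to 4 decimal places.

p₁ = l_65/l_55 = 139976/153202 = 0.913670; p₂ = l_60/l_50 = 147973/158569 = 0.933177.
P(exactly one) = p₁(1−p₂) + (1−p₁)p₂ = 0.061054 + 0.080561 = 0.141615.

0.1416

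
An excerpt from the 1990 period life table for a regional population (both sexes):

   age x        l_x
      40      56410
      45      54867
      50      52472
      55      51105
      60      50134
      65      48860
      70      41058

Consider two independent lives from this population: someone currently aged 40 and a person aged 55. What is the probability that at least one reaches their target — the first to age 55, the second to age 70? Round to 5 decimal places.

p₁ = l_55/l_40 = 51105/56410 = 0.905956; p₂ = l_70/l_55 = 41058/51105 = 0.803405.
P(at least one) = 1 − (1−p₁)(1−p₂) = 1 − 0.094044 × 0.196595 = 0.981511.

0.98151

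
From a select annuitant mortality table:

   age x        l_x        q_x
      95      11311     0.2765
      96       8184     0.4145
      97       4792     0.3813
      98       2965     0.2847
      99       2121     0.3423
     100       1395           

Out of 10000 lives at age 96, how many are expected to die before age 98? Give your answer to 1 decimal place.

6377.1

The relevant probability is 1 − 2965/8184 = 0.637708.
Expected number = 10000 × 0.637708 = 6377.1.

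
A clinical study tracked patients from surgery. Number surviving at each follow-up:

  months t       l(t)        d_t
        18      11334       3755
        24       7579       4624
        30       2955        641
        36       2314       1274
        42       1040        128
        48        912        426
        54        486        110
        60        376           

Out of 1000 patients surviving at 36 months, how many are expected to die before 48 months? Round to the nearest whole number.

606

The relevant probability is 1 − 912/2314 = 0.605877.
Expected number = 1000 × 0.605877 = 606.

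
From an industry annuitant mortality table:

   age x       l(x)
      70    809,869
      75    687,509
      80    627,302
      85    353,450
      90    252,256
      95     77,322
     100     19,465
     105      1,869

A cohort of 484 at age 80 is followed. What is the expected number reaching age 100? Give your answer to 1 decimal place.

The relevant probability is 19,465/627,302 = 0.031030.
Expected number = 484 × 0.031030 = 15.0.

15.0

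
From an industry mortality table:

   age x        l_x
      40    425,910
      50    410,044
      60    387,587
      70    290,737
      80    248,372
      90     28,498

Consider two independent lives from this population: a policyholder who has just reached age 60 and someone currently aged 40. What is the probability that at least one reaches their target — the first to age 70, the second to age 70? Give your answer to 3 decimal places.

p₁ = l_70/l_60 = 290,737/387,587 = 0.750121; p₂ = l_70/l_40 = 290,737/425,910 = 0.682625.
P(at least one) = 1 − (1−p₁)(1−p₂) = 1 − 0.249879 × 0.317375 = 0.920695.

0.921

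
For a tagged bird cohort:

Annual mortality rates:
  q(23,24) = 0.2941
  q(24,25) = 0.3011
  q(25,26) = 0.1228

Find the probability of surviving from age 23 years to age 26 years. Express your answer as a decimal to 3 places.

P(survive 23→26) = (1 − 0.2941) × (1 − 0.3011) × (1 − 0.1228).
= 0.7059 × 0.6989 × 0.8772 = 0.432770.

0.433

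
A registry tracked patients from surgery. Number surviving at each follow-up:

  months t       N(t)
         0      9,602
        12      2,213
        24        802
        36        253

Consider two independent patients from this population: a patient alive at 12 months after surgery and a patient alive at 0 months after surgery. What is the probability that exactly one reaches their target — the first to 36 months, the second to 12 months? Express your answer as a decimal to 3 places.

p₁ = N(36)/N(12) = 253/2,213 = 0.114324; p₂ = N(12)/N(0) = 2,213/9,602 = 0.230473.
P(exactly one) = p₁(1−p₂) + (1−p₁)p₂ = 0.087975 + 0.204124 = 0.292100.

0.292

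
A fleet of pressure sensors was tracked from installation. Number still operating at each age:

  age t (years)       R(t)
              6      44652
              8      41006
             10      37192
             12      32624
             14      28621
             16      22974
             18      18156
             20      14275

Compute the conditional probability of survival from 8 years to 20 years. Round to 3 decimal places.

0.348

The conditional survival probability is R(20)/R(8) = 14275/41006 = 0.348120.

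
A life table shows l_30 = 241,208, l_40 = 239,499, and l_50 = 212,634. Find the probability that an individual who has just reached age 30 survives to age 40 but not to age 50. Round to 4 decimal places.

We want 10|10q30 = (l_40 − l_50)/l_30.
This is the probability of reaching 40 but not 50, conditional on being alive at 30: (l_40 − l_50) / l_30.
= (239,499 − 212,634) / 241,208 = 26,865 / 241,208 = 0.111377.

0.1114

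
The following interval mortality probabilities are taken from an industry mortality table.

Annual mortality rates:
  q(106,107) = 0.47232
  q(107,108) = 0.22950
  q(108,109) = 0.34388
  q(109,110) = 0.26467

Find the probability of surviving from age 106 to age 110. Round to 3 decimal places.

P(survive 106→110) = (1 − 0.47232) × (1 − 0.22950) × (1 − 0.34388) × (1 − 0.26467).
= 0.52768 × 0.77050 × 0.65612 × 0.73533 = 0.196159.

0.196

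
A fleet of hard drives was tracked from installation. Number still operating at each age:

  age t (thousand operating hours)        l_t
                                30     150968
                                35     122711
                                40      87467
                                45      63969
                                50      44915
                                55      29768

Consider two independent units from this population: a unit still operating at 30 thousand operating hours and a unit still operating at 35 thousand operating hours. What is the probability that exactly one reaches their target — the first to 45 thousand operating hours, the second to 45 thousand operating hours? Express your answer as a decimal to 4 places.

p₁ = l_45/l_30 = 63969/150968 = 0.423726; p₂ = l_45/l_35 = 63969/122711 = 0.521298.
P(exactly one) = p₁(1−p₂) + (1−p₁)p₂ = 0.202838 + 0.300410 = 0.503249.

0.5032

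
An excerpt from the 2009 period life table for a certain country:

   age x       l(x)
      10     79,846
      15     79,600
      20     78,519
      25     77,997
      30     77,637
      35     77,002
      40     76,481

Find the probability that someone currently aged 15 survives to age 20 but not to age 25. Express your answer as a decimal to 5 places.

0.00656

This is the probability of reaching 20 but not 25, conditional on being alive at 15: (l(20) − l(25)) / l(15).
= (78,519 − 77,997) / 79,600 = 522 / 79,600 = 0.006558.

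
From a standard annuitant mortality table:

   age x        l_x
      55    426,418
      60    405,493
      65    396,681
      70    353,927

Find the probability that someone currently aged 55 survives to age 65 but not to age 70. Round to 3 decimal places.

We want 10|5q55 = (l_65 − l_70)/l_55.
This is the probability of reaching 65 but not 70, conditional on being alive at 55: (l_65 − l_70) / l_55.
= (396,681 − 353,927) / 426,418 = 42,754 / 426,418 = 0.100263.

0.100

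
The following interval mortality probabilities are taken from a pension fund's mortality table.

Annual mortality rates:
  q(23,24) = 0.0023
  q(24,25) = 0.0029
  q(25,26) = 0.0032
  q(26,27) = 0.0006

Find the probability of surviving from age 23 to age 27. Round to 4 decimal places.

The overall survival probability is (1 − 0.0023) × (1 − 0.0029) × (1 − 0.0032) × (1 − 0.0006).
= 0.9977 × 0.9971 × 0.9968 × 0.9994 = 0.991028.

0.9910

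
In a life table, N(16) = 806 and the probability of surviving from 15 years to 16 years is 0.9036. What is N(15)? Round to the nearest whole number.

N(15) = N(16) / p = 806 / 0.9036 = 892.

892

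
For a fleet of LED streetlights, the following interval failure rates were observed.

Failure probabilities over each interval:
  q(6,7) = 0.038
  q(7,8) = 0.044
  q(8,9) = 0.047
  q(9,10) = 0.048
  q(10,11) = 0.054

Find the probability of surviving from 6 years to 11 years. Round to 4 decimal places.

0.7893

The overall survival probability is (1 − 0.038) × (1 − 0.044) × (1 − 0.047) × (1 − 0.048) × (1 − 0.054).
= 0.962 × 0.956 × 0.953 × 0.952 × 0.946 = 0.789322.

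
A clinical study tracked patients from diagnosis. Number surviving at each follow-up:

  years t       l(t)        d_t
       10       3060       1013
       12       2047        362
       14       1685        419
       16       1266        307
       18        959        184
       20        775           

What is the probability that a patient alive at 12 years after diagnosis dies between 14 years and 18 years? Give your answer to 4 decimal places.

This is the probability of reaching 14 but not 18, conditional on being alive at 12: (l(14) − l(18)) / l(12).
= (1685 − 959) / 2047 = 726 / 2047 = 0.354665.

0.3547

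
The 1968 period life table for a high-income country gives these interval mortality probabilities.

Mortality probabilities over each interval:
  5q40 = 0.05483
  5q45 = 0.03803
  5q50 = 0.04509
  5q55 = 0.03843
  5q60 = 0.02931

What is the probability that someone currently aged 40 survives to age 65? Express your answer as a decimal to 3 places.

Survival from 40 to 65 is the product of surviving each interval: (1 − 0.05483) × (1 − 0.03803) × (1 − 0.04509) × (1 − 0.03843) × (1 − 0.02931).
= 0.94517 × 0.96197 × 0.95491 × 0.96157 × 0.97069 = 0.810392.

0.810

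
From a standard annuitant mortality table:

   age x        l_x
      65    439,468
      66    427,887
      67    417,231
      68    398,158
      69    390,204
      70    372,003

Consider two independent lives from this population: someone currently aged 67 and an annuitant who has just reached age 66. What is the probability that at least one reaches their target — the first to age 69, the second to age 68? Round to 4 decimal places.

p₁ = l_69/l_67 = 390,204/417,231 = 0.935223; p₂ = l_68/l_66 = 398,158/427,887 = 0.930521.
P(at least one) = 1 − (1−p₁)(1−p₂) = 1 − 0.064777 × 0.069479 = 0.995499.

0.9955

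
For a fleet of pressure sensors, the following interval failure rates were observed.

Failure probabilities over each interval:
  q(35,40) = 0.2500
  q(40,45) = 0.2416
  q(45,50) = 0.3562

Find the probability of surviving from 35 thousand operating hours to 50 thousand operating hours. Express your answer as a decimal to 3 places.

Survival from 35 to 50 is the product of surviving each interval: (1 − 0.2500) × (1 − 0.2416) × (1 − 0.3562).
= 0.7500 × 0.7584 × 0.6438 = 0.366193.

0.366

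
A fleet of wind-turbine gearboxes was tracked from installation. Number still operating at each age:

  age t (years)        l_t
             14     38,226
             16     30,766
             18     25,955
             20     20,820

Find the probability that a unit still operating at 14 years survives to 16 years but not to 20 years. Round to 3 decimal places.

This is the probability of reaching 16 but not 20, conditional on being operational at 14: (l_16 − l_20) / l_14.
= (30,766 − 20,820) / 38,226 = 9,946 / 38,226 = 0.260189.

0.260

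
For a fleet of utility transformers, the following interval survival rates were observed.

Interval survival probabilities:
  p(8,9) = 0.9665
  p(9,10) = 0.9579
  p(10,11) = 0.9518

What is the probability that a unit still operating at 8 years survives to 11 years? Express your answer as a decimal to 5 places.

P(survive 8→11) = 0.9665 × 0.9579 × 0.9518.
= 0.881186.

0.88119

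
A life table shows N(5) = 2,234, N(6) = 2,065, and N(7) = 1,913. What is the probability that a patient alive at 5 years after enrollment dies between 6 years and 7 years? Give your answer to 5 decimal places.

This is the probability of reaching 6 but not 7, conditional on being alive at 5: (N(6) − N(7)) / N(5).
= (2,065 − 1,913) / 2,234 = 152 / 2,234 = 0.068039.

0.06804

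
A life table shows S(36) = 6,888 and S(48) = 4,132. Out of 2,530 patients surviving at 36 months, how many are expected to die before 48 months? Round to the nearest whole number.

1012

The relevant probability is 1 − 4,132/6,888 = 0.400116.
Expected number = 2,530 × 0.400116 = 1012.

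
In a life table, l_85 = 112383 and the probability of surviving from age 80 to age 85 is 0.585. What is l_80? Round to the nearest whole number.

192108

l_80 = l_85 / p = 112383 / 0.585 = 192108.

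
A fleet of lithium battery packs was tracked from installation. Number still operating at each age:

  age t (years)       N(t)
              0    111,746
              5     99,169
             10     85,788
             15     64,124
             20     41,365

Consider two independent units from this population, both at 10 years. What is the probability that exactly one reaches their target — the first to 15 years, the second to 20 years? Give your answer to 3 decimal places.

0.509

p₁ = N(15)/N(10) = 64,124/85,788 = 0.747471; p₂ = N(20)/N(10) = 41,365/85,788 = 0.482177.
P(exactly one) = p₁(1−p₂) + (1−p₁)p₂ = 0.387058 + 0.121764 = 0.508821.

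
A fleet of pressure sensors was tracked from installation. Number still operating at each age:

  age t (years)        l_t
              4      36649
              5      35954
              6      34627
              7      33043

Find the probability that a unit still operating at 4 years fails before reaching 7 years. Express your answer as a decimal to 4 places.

P(fail before 7 | operational at 4) = 1 − l_7/l_4 = 1 − 33043/36649 = (3606)/36649 = 0.098393.

0.0984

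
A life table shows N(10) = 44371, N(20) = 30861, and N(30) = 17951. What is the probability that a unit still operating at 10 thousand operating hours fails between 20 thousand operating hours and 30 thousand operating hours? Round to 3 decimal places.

This is the probability of reaching 20 but not 30, conditional on being operational at 10: (N(20) − N(30)) / N(10).
= (30861 − 17951) / 44371 = 12910 / 44371 = 0.290956.

0.291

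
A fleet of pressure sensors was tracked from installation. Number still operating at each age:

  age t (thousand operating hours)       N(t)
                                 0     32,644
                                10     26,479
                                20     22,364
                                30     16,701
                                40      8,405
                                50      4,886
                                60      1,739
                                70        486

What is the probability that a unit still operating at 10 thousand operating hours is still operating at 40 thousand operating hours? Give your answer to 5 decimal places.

0.31742

The conditional survival probability is N(40)/N(10) = 8,405/26,479 = 0.317421.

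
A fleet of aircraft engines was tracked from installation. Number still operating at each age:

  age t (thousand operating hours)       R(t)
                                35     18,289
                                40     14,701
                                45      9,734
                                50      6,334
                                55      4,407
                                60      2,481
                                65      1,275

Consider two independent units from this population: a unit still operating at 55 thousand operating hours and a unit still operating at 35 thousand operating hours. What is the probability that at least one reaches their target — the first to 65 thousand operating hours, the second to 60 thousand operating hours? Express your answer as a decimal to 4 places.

0.3857

p₁ = R(65)/R(55) = 1,275/4,407 = 0.289312; p₂ = R(60)/R(35) = 2,481/18,289 = 0.135655.
P(at least one) = 1 − (1−p₁)(1−p₂) = 1 − 0.710688 × 0.864345 = 0.385720.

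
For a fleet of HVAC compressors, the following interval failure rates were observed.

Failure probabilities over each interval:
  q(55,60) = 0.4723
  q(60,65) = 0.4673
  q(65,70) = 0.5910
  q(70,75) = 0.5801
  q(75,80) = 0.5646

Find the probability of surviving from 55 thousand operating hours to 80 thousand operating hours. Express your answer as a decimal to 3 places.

0.021

The overall survival probability is (1 − 0.4723) × (1 − 0.4673) × (1 − 0.5910) × (1 − 0.5801) × (1 − 0.5646).
= 0.5277 × 0.5327 × 0.4090 × 0.4199 × 0.4354 = 0.021020.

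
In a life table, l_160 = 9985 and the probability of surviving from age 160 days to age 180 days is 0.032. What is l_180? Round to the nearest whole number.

320

l_180 = l_160 × p = 9985 × 0.032 = 320.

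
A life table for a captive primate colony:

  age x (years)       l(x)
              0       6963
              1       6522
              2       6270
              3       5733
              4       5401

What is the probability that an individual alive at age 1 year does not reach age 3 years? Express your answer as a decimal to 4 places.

P(die before 3 | alive at 1) = 1 − l(3)/l(1) = 1 − 5733/6522 = (789)/6522 = 0.120975.

0.1210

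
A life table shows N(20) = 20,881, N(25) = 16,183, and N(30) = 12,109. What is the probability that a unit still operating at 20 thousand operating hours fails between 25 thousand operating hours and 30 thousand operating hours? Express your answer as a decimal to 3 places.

0.195

This is the probability of reaching 25 but not 30, conditional on being operational at 20: (N(25) − N(30)) / N(20).
= (16,183 − 12,109) / 20,881 = 4,074 / 20,881 = 0.195106.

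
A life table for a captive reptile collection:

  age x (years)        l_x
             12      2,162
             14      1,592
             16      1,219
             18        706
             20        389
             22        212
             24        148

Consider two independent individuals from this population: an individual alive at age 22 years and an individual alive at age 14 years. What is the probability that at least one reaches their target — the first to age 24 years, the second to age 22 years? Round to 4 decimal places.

p₁ = l_24/l_22 = 148/212 = 0.698113; p₂ = l_22/l_14 = 212/1,592 = 0.133166.
P(at least one) = 1 − (1−p₁)(1−p₂) = 1 − 0.301887 × 0.866834 = 0.738314.

0.7383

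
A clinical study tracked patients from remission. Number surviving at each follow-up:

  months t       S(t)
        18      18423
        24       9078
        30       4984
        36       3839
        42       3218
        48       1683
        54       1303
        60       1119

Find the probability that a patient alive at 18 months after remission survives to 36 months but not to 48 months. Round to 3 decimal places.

This is the probability of reaching 36 but not 48, conditional on being alive at 18: (S(36) − S(48)) / S(18).
= (3839 − 1683) / 18423 = 2156 / 18423 = 0.117028.

0.117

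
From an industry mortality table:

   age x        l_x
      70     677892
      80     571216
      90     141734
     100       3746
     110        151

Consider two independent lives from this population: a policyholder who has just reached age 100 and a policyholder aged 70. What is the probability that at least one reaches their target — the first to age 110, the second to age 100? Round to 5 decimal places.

p₁ = l_110/l_100 = 151/3746 = 0.040310; p₂ = l_100/l_70 = 3746/677892 = 0.005526.
P(at least one) = 1 − (1−p₁)(1−p₂) = 1 − 0.959690 × 0.994474 = 0.045613.

0.04561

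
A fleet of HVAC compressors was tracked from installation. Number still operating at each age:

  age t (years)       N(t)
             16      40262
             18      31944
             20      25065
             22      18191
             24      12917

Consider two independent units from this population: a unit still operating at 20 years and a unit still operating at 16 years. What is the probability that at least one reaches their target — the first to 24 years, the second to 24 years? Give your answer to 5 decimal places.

p₁ = N(24)/N(20) = 12917/25065 = 0.515340; p₂ = N(24)/N(16) = 12917/40262 = 0.320824.
P(at least one) = 1 − (1−p₁)(1−p₂) = 1 − 0.484660 × 0.679176 = 0.670831.

0.67083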